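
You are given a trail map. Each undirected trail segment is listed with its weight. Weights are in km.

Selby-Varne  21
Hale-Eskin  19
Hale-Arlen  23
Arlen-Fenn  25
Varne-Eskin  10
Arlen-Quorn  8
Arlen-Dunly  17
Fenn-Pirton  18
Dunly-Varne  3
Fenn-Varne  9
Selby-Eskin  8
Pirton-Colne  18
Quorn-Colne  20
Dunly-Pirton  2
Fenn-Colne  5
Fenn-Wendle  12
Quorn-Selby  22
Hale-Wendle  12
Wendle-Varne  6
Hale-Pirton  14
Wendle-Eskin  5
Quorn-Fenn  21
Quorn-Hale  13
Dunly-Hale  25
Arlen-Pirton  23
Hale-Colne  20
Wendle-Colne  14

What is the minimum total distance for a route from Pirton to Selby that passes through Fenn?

39 km

Best Pirton to Fenn: Pirton–Dunly–Varne–Fenn costing 14
Shortest Fenn→Selby: Fenn–Wendle–Eskin–Selby = 25
Total via Fenn: 14 + 25 = 39 km.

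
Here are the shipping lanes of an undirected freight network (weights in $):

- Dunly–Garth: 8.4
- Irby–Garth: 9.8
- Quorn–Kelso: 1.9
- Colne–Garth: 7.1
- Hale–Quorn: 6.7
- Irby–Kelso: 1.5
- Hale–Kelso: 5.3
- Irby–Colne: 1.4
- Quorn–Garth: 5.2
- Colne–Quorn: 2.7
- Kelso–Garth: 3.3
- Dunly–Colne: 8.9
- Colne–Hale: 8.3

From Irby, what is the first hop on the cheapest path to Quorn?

Enumerating some paths:
Irby - Kelso - Quorn: 1.5+1.9 = 3.4
Irby - Colne - Quorn: 1.4+2.7 = 4.1
Cheapest is Irby - Kelso - Quorn at $3.4.
So from Irby the first move is to Kelso.

Kelso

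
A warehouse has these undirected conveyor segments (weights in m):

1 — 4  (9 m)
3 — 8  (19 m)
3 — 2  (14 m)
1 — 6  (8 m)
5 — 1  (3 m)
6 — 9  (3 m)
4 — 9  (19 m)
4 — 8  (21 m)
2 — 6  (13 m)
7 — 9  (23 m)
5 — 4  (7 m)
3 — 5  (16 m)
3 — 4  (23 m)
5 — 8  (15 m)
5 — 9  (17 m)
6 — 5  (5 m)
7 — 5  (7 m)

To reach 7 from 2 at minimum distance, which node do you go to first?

Compare a few routes:
2 → 3 → 5 → 7: 14+16+7 = 37
2 → 6 → 1 → 5 → 7: 13+8+3+7 = 31
2 → 6 → 5 → 7: 13+5+7 = 25
The minimum is 25 m via 2 → 6 → 5 → 7.
So from 2 the first move is to 6.

6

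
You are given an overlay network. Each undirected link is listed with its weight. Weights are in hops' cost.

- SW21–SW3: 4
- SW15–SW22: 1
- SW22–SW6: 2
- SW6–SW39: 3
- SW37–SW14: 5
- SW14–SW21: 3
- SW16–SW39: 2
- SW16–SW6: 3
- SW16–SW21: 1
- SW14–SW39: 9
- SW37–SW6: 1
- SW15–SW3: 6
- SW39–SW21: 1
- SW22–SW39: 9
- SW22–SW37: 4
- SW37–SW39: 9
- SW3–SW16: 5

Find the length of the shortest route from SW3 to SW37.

Compare a few routes:
SW3 - SW15 - SW22 - SW6 - SW37: 6+1+2+1 = 10
SW3 - SW16 - SW6 - SW37: 5+3+1 = 9
Cheapest is SW3 - SW16 - SW6 - SW37 at 9 hops' cost.

9 hops' cost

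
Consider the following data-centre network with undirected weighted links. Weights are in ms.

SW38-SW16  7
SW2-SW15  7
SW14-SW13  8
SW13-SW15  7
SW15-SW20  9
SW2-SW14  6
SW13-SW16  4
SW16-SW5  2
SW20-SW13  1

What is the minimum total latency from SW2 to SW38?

Enumerating some paths:
SW2 - SW14 - SW13 - SW16 - SW38: 6+8+4+7 = 25
SW2 - SW15 - SW20 - SW13 - SW16 - SW38: 7+9+1+4+7 = 28
The minimum is 25 ms via SW2 - SW14 - SW13 - SW16 - SW38.

25 ms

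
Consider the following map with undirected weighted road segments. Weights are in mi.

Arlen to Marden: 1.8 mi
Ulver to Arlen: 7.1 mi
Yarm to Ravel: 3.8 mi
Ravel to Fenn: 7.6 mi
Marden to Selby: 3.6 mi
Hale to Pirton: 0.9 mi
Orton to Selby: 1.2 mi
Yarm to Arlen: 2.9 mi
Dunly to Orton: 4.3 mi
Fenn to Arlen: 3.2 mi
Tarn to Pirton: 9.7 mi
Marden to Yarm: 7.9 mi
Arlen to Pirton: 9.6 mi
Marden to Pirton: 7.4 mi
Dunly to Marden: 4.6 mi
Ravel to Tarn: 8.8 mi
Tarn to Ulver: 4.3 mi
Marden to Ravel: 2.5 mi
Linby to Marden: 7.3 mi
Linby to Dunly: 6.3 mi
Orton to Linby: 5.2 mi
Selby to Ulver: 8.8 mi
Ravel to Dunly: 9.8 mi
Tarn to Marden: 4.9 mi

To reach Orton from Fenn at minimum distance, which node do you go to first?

Arlen

Candidate routes:
Fenn → Arlen → Marden → Selby → Orton: 3.2+1.8+3.6+1.2 = 9.8
Fenn → Ravel → Marden → Selby → Orton: 7.6+2.5+3.6+1.2 = 14.9
Fenn → Arlen → Marden → Dunly → Orton: 3.2+1.8+4.6+4.3 = 13.9
Cheapest is Fenn → Arlen → Marden → Selby → Orton at 9.8 mi.
So from Fenn the first move is to Arlen.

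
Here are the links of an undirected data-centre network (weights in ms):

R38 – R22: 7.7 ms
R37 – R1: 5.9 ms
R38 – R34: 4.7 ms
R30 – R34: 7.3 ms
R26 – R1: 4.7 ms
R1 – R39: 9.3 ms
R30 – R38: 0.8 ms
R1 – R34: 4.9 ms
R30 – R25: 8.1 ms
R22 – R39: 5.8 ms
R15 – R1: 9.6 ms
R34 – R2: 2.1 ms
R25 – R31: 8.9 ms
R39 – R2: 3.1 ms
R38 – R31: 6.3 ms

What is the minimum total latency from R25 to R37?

24.4 ms

Enumerating some paths:
R25 - R30 - R38 - R34 - R2 - R39 - R1 - R37: 8.1+0.8+4.7+2.1+3.1+9.3+5.9 = 34
R25 - R30 - R38 - R34 - R1 - R37: 8.1+0.8+4.7+4.9+5.9 = 24.4
R25 - R31 - R38 - R34 - R1 - R37: 8.9+6.3+4.7+4.9+5.9 = 30.7
R25 - R30 - R34 - R1 - R37: 8.1+7.3+4.9+5.9 = 26.2
Cheapest is R25 - R30 - R38 - R34 - R1 - R37 at 24.4 ms.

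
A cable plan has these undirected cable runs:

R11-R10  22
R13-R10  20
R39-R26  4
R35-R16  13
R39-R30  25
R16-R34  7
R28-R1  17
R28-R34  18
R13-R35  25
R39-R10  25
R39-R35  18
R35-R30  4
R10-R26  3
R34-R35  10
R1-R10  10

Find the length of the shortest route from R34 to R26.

32

Candidate routes:
R34 → R35 → R30 → R39 → R26: 10+4+25+4 = 43
R34 → R35 → R39 → R26: 10+18+4 = 32
R34 → R16 → R35 → R39 → R26: 7+13+18+4 = 42
R34 → R28 → R1 → R10 → R26: 18+17+10+3 = 48
Cheapest is R34 → R35 → R39 → R26 at 32.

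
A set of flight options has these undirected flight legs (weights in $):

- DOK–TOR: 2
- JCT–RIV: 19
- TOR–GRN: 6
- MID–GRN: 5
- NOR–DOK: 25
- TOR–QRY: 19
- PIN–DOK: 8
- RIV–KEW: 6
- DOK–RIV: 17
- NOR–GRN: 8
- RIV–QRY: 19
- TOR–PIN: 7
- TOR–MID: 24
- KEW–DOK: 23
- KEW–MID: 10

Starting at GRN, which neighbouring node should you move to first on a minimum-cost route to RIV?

MID

Candidate routes:
GRN - TOR - DOK - KEW - RIV: 6+2+23+6 = 37
GRN - MID - KEW - RIV: 5+10+6 = 21
GRN - TOR - DOK - RIV: 6+2+17 = 25
The minimum is $21 via GRN - MID - KEW - RIV.
So from GRN the first move is to MID.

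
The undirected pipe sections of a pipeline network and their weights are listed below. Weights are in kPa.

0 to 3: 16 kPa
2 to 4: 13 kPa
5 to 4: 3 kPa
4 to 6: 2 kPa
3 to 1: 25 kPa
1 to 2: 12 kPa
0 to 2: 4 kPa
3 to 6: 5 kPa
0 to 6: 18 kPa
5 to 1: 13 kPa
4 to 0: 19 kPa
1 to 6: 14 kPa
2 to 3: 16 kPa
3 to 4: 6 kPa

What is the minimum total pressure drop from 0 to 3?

16 kPa

Candidate routes:
0–2–3: 4+16 = 20
0–2–4–3: 4+13+6 = 23
0–6–3: 18+5 = 23
0–3: 16 = 16
The minimum is 16 kPa via 0–3.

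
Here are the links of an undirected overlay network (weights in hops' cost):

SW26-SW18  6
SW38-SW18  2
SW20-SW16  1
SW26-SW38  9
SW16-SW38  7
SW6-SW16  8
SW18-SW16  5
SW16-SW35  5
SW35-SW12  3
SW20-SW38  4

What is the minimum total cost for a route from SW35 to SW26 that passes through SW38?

18 hops' cost

Shortest SW35→SW38: SW35 → SW16 → SW20 → SW38 = 10
Shortest SW38→SW26: SW38 → SW18 → SW26 = 8
Total via SW38: 10 + 8 = 18 hops' cost.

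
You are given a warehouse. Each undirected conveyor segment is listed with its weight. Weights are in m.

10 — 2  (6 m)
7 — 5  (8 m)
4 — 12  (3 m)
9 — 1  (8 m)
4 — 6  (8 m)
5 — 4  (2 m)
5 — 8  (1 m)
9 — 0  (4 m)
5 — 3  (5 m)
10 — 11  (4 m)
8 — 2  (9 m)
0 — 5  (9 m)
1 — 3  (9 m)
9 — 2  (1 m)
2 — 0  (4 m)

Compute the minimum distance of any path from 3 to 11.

Enumerating some paths:
3 - 1 - 9 - 2 - 10 - 11: 9+8+1+6+4 = 28
3 - 5 - 8 - 2 - 10 - 11: 5+1+9+6+4 = 25
The minimum is 25 m via 3 - 5 - 8 - 2 - 10 - 11.

25 m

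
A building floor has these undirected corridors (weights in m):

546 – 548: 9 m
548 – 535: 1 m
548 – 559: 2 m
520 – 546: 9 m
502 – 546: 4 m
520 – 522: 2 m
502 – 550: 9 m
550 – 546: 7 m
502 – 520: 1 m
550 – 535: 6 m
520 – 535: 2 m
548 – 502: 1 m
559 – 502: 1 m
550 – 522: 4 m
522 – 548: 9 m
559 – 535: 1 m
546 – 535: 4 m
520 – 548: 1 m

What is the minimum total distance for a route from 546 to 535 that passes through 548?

Shortest 546→548: 546–502–548 = 5
Best 548 to 535: 548–535 costing 1
Total via 548: 5 + 1 = 6 m.

6 m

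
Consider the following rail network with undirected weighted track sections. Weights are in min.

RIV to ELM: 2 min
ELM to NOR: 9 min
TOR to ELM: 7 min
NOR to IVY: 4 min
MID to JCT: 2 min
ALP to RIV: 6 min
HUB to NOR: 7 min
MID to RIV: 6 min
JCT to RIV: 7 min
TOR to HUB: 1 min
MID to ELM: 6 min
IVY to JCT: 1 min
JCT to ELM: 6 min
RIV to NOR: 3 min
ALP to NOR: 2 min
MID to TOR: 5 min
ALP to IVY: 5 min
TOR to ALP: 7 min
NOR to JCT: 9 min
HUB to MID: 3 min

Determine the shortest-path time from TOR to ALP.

Compare a few routes:
TOR → HUB → NOR → ALP: 1+7+2 = 10
TOR → ALP: 7 = 7
TOR → HUB → MID → JCT → IVY → ALP: 1+3+2+1+5 = 12
TOR → MID → JCT → IVY → ALP: 5+2+1+5 = 13
Cheapest is TOR → ALP at 7 min.

7 min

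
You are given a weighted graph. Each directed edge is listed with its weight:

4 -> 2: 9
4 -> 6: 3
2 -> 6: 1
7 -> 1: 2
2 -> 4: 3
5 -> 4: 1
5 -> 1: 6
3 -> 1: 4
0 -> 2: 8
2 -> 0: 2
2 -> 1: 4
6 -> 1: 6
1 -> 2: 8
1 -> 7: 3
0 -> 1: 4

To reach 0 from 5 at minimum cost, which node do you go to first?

Candidate routes:
5 - 4 - 2 - 0: 1+9+2 = 12
5 - 1 - 2 - 0: 6+8+2 = 16
Cheapest is 5 - 4 - 2 - 0 at 12.
So from 5 the first move is to 4.

4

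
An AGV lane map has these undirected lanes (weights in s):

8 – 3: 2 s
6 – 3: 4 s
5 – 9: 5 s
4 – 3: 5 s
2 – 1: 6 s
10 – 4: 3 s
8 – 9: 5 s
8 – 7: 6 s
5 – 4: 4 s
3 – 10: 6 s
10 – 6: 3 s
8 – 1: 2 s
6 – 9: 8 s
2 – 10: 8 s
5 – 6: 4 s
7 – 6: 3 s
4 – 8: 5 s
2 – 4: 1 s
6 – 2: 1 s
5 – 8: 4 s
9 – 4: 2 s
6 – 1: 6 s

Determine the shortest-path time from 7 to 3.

Compare a few routes:
7 → 8 → 3: 6+2 = 8
7 → 6 → 3: 3+4 = 7
7 → 6 → 2 → 4 → 8 → 3: 3+1+1+5+2 = 12
7 → 6 → 2 → 4 → 3: 3+1+1+5 = 10
The minimum is 7 s via 7 → 6 → 3.

7 s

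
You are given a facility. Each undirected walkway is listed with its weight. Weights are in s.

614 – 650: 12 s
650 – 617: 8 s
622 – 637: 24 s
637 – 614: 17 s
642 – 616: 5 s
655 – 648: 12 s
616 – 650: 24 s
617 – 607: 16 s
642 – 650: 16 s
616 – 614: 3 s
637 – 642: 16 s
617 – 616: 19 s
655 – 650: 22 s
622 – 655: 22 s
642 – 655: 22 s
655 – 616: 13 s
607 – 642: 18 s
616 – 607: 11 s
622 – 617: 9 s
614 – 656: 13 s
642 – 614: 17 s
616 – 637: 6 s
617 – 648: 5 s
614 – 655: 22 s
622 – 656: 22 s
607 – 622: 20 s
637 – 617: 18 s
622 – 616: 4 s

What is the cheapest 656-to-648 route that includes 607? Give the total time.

48 s

Shortest 656→607: 656 → 614 → 616 → 607 = 27
Shortest 607→648: 607 → 617 → 648 = 21
Total via 607: 27 + 21 = 48 s.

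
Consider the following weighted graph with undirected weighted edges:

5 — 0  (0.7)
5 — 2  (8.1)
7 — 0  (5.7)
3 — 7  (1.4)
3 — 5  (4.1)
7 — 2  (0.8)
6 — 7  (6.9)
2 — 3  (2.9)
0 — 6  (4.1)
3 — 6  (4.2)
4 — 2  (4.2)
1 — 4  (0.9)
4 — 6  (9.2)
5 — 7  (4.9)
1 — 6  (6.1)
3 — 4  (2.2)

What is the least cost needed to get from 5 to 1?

Running Dijkstra from 5:
5: 0
0: 0.7  (via 5)
3: 4.1  (via 5)
6: 4.8  (via 0)
7: 4.9  (via 5)
2: 5.7  (via 7)
4: 6.3  (via 3)
1: 7.2  (via 4)
Shortest route: 5–3–4–1 = 7.2.

7.2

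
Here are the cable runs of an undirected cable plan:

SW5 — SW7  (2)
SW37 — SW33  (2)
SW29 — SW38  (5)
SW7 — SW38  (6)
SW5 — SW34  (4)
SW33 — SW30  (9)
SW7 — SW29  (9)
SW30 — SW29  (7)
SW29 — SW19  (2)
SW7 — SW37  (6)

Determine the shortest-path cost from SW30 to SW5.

Running Dijkstra from SW30:
SW30: 0
SW29: 7  (via SW30)
SW33: 9  (via SW30)
SW19: 9  (via SW29)
SW37: 11  (via SW33)
SW38: 12  (via SW29)
SW7: 16  (via SW29)
SW5: 18  (via SW7)
Shortest route: SW30 → SW29 → SW7 → SW5 = 18.

18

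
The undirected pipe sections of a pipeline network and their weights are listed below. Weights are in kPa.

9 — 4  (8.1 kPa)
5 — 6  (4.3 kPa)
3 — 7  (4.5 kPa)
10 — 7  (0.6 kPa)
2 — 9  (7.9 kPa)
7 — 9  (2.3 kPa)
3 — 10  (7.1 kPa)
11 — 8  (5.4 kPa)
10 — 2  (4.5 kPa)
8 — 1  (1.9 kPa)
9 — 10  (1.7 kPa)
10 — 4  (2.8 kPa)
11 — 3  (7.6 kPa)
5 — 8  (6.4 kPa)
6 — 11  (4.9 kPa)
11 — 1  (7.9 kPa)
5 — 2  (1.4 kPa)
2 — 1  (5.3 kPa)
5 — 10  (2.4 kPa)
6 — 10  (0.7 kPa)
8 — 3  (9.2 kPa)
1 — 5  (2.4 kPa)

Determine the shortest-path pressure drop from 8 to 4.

Enumerating some paths:
8–1–5–10–4: 1.9+2.4+2.4+2.8 = 9.5
8–5–10–4: 6.4+2.4+2.8 = 11.6
The minimum is 9.5 kPa via 8–1–5–10–4.

9.5 kPa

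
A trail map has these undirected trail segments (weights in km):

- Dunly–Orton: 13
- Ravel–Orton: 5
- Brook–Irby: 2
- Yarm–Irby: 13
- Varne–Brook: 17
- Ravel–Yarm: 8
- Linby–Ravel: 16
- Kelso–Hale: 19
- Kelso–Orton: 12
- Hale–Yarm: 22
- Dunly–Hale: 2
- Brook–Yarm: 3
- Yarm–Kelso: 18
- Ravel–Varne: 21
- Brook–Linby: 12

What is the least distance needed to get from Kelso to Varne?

38 km

Settle nodes by increasing distance from Kelso:
Kelso: 0
Orton: 12  (via Kelso)
Ravel: 17  (via Orton)
Yarm: 18  (via Kelso)
Hale: 19  (via Kelso)
Dunly: 21  (via Hale)
Brook: 21  (via Yarm)
Irby: 23  (via Brook)
Linby: 33  (via Ravel)
Varne: 38  (via Ravel)
Shortest route: Kelso → Orton → Ravel → Varne = 38 km.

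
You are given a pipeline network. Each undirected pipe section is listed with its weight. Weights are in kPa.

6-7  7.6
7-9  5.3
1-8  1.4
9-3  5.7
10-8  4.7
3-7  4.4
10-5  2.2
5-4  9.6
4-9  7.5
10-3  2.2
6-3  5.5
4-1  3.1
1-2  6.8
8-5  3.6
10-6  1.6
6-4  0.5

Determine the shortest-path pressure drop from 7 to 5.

8.8 kPa

Compare a few routes:
7 - 3 - 10 - 5: 4.4+2.2+2.2 = 8.8
7 - 6 - 10 - 5: 7.6+1.6+2.2 = 11.4
Cheapest is 7 - 3 - 10 - 5 at 8.8 kPa.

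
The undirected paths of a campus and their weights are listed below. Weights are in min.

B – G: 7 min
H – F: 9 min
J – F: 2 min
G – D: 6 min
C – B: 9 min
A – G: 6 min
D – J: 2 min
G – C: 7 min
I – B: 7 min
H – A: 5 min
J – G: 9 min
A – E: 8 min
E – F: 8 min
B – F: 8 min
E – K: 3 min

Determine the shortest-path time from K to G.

17 min

Settle nodes by increasing distance from K:
K: 0
E: 3  (via K)
A: 11  (via E)
F: 11  (via E)
J: 13  (via F)
D: 15  (via J)
H: 16  (via A)
G: 17  (via A)
Shortest route: K–E–A–G = 17 min.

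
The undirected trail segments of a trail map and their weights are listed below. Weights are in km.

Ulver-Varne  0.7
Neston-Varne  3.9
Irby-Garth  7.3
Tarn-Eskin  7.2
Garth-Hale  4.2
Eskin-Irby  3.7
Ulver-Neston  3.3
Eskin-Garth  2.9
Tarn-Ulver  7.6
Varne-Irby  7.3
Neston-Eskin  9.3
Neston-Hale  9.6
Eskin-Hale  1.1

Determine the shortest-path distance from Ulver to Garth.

Compare a few routes:
Ulver - Varne - Irby - Eskin - Garth: 0.7+7.3+3.7+2.9 = 14.6
Ulver - Neston - Eskin - Garth: 3.3+9.3+2.9 = 15.5
Ulver - Varne - Irby - Garth: 0.7+7.3+7.3 = 15.3
Cheapest is Ulver - Varne - Irby - Eskin - Garth at 14.6 km.

14.6 km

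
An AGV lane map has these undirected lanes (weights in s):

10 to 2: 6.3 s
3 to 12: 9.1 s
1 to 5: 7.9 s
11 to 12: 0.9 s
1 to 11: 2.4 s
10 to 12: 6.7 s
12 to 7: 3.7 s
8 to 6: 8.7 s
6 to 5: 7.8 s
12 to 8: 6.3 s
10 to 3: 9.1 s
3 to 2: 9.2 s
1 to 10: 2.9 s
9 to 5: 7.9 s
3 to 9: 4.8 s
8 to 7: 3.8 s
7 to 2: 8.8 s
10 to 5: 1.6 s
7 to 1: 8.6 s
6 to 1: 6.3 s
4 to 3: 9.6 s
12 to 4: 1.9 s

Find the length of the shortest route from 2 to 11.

11.6 s

Shortest distances from 2:
2: 0
10: 6.3  (via 2)
5: 7.9  (via 10)
7: 8.8  (via 2)
1: 9.2  (via 10)
3: 9.2  (via 2)
11: 11.6  (via 1)
Shortest route: 2–10–1–11 = 11.6 s.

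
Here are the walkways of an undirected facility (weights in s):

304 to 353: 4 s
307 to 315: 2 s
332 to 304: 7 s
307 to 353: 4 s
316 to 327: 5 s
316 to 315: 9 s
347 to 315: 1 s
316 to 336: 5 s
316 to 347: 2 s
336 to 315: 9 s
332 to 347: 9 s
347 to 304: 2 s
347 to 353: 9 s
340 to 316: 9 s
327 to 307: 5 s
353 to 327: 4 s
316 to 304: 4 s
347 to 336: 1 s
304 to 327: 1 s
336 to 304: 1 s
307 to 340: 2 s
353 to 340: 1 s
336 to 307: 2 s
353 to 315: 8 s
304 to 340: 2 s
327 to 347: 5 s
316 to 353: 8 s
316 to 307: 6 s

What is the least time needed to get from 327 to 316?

Running Dijkstra from 327:
327: 0
304: 1  (via 327)
336: 2  (via 304)
340: 3  (via 304)
347: 3  (via 304)
353: 4  (via 327)
315: 4  (via 347)
307: 4  (via 336)
316: 5  (via 327)
Shortest route: 327 → 316 = 5 s.

5 s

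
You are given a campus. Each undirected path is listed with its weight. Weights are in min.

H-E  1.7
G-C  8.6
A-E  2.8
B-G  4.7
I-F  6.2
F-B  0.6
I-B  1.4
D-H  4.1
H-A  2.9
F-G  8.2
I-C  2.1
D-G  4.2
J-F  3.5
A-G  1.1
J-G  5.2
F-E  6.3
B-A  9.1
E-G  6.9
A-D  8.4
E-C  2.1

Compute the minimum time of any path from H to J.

9.2 min

Compare a few routes:
H–E–A–G–J: 1.7+2.8+1.1+5.2 = 10.8
H–A–G–J: 2.9+1.1+5.2 = 9.2
The minimum is 9.2 min via H–A–G–J.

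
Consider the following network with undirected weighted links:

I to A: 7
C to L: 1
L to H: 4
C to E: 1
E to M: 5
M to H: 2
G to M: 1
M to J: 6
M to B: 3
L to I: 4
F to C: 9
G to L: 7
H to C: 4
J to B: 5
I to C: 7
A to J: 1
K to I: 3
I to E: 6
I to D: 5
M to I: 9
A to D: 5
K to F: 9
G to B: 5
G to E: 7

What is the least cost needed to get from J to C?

Settle nodes by increasing distance from J:
J: 0
A: 1  (via J)
B: 5  (via J)
D: 6  (via A)
M: 6  (via J)
G: 7  (via M)
H: 8  (via M)
I: 8  (via A)
E: 11  (via M)
K: 11  (via I)
C: 12  (via H)
Shortest route: J → M → H → C = 12.

12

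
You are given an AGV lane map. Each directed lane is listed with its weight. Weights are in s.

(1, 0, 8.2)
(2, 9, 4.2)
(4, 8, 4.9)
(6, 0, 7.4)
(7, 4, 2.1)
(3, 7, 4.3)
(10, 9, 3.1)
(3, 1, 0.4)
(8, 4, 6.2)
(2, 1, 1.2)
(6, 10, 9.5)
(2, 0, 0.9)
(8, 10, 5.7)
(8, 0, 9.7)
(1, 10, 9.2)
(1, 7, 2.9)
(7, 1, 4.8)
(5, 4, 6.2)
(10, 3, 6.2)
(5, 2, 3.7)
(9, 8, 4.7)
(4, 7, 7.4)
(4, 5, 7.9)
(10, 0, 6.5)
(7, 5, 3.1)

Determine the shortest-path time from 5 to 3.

20.3 s

Compare a few routes:
5 - 2 - 1 - 10 - 3: 3.7+1.2+9.2+6.2 = 20.3
5 - 4 - 8 - 10 - 3: 6.2+4.9+5.7+6.2 = 23
Cheapest is 5 - 2 - 1 - 10 - 3 at 20.3 s.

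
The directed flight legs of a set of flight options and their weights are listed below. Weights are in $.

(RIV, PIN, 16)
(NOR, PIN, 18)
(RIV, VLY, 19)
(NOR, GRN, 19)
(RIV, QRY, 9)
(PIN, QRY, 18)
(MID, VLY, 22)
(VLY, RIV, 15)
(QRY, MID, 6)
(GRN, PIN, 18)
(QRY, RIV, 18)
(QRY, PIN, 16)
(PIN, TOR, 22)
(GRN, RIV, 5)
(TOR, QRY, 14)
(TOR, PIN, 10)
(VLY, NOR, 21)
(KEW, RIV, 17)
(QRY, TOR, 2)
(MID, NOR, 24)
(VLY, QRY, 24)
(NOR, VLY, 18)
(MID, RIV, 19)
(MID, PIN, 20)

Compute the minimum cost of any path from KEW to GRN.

$75

Compare a few routes:
KEW → RIV → QRY → MID → NOR → GRN: 17+9+6+24+19 = 75
KEW → RIV → QRY → MID → VLY → NOR → GRN: 17+9+6+22+21+19 = 94
KEW → RIV → VLY → NOR → GRN: 17+19+21+19 = 76
The minimum is $75 via KEW → RIV → QRY → MID → NOR → GRN.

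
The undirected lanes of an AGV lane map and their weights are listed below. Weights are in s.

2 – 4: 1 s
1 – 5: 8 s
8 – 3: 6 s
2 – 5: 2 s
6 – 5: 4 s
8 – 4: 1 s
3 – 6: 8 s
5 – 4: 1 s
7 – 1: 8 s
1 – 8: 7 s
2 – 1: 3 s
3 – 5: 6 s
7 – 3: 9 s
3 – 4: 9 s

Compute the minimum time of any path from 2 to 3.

8 s

Running Dijkstra from 2:
2: 0
4: 1  (via 2)
5: 2  (via 2)
8: 2  (via 4)
1: 3  (via 2)
6: 6  (via 5)
3: 8  (via 5)
Shortest route: 2 → 5 → 3 = 8 s.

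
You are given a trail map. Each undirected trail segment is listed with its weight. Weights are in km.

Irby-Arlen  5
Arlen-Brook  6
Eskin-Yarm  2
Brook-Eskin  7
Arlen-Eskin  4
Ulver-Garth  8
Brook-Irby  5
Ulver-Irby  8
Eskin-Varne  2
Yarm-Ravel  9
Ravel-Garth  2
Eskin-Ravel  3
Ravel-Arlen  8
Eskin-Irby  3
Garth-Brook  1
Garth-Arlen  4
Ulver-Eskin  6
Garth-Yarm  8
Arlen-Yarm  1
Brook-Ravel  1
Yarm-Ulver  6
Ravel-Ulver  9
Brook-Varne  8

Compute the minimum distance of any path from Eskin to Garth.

Enumerating some paths:
Eskin → Arlen → Garth: 4+4 = 8
Eskin → Brook → Garth: 7+1 = 8
Eskin → Ravel → Garth: 3+2 = 5
Eskin → Yarm → Arlen → Garth: 2+1+4 = 7
Cheapest is Eskin → Ravel → Garth at 5 km.

5 km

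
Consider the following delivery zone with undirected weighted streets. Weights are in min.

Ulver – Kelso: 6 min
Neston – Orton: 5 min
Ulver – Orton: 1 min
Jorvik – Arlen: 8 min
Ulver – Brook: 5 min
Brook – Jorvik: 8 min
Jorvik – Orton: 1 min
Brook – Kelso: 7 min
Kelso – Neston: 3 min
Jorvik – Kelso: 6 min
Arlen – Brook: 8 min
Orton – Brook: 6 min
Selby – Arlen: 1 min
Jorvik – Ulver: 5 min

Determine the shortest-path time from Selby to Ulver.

Candidate routes:
Selby - Arlen - Jorvik - Orton - Ulver: 1+8+1+1 = 11
Selby - Arlen - Jorvik - Ulver: 1+8+5 = 14
Selby - Arlen - Brook - Orton - Ulver: 1+8+6+1 = 16
Selby - Arlen - Brook - Ulver: 1+8+5 = 14
Cheapest is Selby - Arlen - Jorvik - Orton - Ulver at 11 min.

11 min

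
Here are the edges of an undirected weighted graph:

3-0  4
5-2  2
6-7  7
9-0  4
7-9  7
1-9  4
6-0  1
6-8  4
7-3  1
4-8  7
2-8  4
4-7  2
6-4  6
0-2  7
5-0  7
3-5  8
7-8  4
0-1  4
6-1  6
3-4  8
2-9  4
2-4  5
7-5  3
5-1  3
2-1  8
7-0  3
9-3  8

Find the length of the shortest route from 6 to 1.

Enumerating some paths:
6 → 0 → 9 → 1: 1+4+4 = 9
6 → 0 → 1: 1+4 = 5
6 → 1: 6 = 6
6 → 0 → 7 → 5 → 1: 1+3+3+3 = 10
Cheapest is 6 → 0 → 1 at 5.

5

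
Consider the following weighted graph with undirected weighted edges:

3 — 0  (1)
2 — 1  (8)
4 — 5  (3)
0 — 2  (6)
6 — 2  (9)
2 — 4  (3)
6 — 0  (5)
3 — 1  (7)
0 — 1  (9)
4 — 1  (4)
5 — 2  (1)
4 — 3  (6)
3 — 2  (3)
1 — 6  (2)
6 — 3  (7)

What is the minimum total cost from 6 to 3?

Compare a few routes:
6 - 2 - 3: 9+3 = 12
6 - 1 - 3: 2+7 = 9
6 - 0 - 3: 5+1 = 6
6 - 3: 7 = 7
The minimum is 6 via 6 - 0 - 3.

6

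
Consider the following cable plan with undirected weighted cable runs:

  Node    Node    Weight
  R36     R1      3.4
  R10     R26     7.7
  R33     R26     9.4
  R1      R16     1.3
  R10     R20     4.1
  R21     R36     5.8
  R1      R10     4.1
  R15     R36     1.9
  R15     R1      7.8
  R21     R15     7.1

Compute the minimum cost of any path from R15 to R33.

Shortest distances from R15:
R15: 0
R36: 1.9  (via R15)
R1: 5.3  (via R36)
R16: 6.6  (via R1)
R21: 7.1  (via R15)
R10: 9.4  (via R1)
R20: 13.5  (via R10)
R26: 17.1  (via R10)
R33: 26.5  (via R26)
Shortest route: R15–R36–R1–R10–R26–R33 = 26.5.

26.5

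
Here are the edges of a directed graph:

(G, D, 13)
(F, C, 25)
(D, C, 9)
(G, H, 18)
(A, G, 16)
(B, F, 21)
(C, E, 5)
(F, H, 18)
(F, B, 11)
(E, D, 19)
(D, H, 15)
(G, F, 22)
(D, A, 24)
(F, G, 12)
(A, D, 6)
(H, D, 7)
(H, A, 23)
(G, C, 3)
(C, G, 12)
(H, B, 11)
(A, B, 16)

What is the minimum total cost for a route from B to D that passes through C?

60

Best B to C: B → F → G → C costing 36
Shortest C→D: C → E → D = 24
Total via C: 36 + 24 = 60.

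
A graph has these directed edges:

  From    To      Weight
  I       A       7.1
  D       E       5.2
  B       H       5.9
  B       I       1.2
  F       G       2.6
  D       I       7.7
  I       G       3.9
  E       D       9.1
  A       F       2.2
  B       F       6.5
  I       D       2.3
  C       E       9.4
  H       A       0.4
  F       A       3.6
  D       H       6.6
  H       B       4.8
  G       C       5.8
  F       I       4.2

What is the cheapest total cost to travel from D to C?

Enumerating some paths:
D–H–A–F–G–C: 6.6+0.4+2.2+2.6+5.8 = 17.6
D–H–B–I–G–C: 6.6+4.8+1.2+3.9+5.8 = 22.3
D–H–A–F–I–G–C: 6.6+0.4+2.2+4.2+3.9+5.8 = 23.1
D–I–G–C: 7.7+3.9+5.8 = 17.4
Cheapest is D–I–G–C at 17.4.

17.4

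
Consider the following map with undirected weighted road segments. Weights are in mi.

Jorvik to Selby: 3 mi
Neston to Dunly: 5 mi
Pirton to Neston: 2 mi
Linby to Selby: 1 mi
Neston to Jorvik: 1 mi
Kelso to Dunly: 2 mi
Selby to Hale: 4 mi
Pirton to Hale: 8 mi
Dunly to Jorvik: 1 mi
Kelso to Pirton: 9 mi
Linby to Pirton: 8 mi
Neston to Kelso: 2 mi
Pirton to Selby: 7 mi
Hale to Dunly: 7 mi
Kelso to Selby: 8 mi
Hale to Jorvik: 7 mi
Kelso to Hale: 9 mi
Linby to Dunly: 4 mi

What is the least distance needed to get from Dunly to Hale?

Compare a few routes:
Dunly - Jorvik - Hale: 1+7 = 8
Dunly - Jorvik - Selby - Hale: 1+3+4 = 8
Dunly - Linby - Selby - Hale: 4+1+4 = 9
Dunly - Hale: 7 = 7
Cheapest is Dunly - Hale at 7 mi.

7 mi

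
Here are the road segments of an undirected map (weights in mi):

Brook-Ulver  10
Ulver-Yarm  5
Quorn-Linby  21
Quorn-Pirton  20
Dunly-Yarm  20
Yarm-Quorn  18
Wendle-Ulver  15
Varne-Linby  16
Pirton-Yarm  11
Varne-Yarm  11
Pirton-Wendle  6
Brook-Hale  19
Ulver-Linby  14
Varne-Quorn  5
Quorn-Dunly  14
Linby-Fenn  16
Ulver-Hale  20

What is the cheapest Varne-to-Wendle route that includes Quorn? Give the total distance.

31 mi

Best Varne to Quorn: Varne → Quorn costing 5
Best Quorn to Wendle: Quorn → Pirton → Wendle costing 26
Total via Quorn: 5 + 26 = 31 mi.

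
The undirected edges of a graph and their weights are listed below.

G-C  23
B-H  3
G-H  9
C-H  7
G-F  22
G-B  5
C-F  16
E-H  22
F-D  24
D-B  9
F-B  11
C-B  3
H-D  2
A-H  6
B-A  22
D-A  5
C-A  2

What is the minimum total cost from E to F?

Candidate routes:
E → H → B → C → F: 22+3+3+16 = 44
E → H → C → B → F: 22+7+3+11 = 43
E → H → B → F: 22+3+11 = 36
E → H → A → C → B → F: 22+6+2+3+11 = 44
The minimum is 36 via E → H → B → F.

36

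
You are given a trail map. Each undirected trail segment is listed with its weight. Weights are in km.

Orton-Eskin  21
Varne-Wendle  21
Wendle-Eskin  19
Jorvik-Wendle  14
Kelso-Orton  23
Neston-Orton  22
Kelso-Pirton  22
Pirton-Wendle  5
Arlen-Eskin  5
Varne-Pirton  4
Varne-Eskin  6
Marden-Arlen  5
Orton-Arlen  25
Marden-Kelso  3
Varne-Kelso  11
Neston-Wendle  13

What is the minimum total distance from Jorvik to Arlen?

Candidate routes:
Jorvik–Wendle–Pirton–Varne–Kelso–Marden–Arlen: 14+5+4+11+3+5 = 42
Jorvik–Wendle–Pirton–Varne–Eskin–Arlen: 14+5+4+6+5 = 34
Jorvik–Wendle–Eskin–Arlen: 14+19+5 = 38
Cheapest is Jorvik–Wendle–Pirton–Varne–Eskin–Arlen at 34 km.

34 km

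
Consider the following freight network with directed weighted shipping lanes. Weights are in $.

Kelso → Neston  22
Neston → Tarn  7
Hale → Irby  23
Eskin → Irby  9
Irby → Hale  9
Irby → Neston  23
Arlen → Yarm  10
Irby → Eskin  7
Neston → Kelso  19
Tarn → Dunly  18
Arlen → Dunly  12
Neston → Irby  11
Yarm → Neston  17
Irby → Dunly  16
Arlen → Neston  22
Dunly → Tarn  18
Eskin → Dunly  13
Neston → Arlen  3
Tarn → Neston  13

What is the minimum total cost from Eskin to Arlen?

$35

Shortest distances from Eskin:
Eskin: 0
Irby: 9  (via Eskin)
Dunly: 13  (via Eskin)
Hale: 18  (via Irby)
Tarn: 31  (via Dunly)
Neston: 32  (via Irby)
Arlen: 35  (via Neston)
Shortest route: Eskin–Irby–Neston–Arlen = $35.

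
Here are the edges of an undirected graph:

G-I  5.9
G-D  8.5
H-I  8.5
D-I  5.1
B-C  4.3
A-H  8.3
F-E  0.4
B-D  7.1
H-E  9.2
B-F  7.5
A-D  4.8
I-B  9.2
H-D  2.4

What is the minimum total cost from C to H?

13.8

Settle nodes by increasing distance from C:
C: 0
B: 4.3  (via C)
D: 11.4  (via B)
F: 11.8  (via B)
E: 12.2  (via F)
I: 13.5  (via B)
H: 13.8  (via D)
Shortest route: C → B → D → H = 13.8.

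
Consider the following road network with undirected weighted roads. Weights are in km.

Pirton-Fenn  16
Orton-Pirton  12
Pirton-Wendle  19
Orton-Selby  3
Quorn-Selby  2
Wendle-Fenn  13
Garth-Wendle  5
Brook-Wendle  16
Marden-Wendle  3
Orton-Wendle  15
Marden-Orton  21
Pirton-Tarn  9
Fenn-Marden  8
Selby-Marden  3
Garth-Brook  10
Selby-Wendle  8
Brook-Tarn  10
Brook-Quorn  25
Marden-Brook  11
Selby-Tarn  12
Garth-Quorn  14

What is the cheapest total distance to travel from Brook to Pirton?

Settle nodes by increasing distance from Brook:
Brook: 0
Garth: 10  (via Brook)
Tarn: 10  (via Brook)
Marden: 11  (via Brook)
Selby: 14  (via Marden)
Wendle: 14  (via Marden)
Quorn: 16  (via Selby)
Orton: 17  (via Selby)
Fenn: 19  (via Marden)
Pirton: 19  (via Tarn)
Shortest route: Brook → Tarn → Pirton = 19 km.

19 km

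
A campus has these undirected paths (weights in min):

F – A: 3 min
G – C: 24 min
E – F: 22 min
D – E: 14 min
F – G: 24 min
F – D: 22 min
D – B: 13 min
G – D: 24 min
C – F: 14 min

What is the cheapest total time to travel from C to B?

49 min

Running Dijkstra from C:
C: 0
F: 14  (via C)
A: 17  (via F)
G: 24  (via C)
D: 36  (via F)
E: 36  (via F)
B: 49  (via D)
Shortest route: C → F → D → B = 49 min.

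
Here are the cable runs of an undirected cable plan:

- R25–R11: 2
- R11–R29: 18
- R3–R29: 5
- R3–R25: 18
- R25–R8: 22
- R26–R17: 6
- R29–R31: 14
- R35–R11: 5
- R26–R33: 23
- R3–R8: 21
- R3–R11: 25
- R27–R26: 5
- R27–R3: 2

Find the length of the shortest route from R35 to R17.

Shortest distances from R35:
R35: 0
R11: 5  (via R35)
R25: 7  (via R11)
R29: 23  (via R11)
R3: 25  (via R25)
R27: 27  (via R3)
R8: 29  (via R25)
R26: 32  (via R27)
R31: 37  (via R29)
R17: 38  (via R26)
Shortest route: R35 → R11 → R25 → R3 → R27 → R26 → R17 = 38.

38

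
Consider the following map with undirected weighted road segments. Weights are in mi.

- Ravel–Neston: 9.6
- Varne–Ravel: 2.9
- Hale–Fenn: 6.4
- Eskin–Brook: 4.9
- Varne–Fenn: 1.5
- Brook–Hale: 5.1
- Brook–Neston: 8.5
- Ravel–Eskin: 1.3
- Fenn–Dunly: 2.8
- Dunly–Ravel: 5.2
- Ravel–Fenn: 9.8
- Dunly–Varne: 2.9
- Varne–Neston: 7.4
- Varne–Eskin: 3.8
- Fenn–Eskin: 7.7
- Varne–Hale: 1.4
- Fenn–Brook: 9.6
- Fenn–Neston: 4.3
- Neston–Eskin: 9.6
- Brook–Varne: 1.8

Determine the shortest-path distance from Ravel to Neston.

8.7 mi

Settle nodes by increasing distance from Ravel:
Ravel: 0
Eskin: 1.3  (via Ravel)
Varne: 2.9  (via Ravel)
Hale: 4.3  (via Varne)
Fenn: 4.4  (via Varne)
Brook: 4.7  (via Varne)
Dunly: 5.2  (via Ravel)
Neston: 8.7  (via Fenn)
Shortest route: Ravel–Varne–Fenn–Neston = 8.7 mi.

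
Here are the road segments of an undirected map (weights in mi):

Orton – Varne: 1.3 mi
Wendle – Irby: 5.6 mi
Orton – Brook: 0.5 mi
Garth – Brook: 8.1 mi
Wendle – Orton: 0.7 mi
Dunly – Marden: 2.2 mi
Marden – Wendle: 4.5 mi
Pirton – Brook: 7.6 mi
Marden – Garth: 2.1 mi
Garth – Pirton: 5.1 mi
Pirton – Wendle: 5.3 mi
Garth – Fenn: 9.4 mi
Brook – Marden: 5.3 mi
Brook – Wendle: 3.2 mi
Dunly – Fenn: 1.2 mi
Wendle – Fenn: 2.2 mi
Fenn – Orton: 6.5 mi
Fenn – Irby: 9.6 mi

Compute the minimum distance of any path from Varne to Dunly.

5.4 mi

Candidate routes:
Varne–Orton–Brook–Wendle–Fenn–Dunly: 1.3+0.5+3.2+2.2+1.2 = 8.4
Varne–Orton–Wendle–Marden–Dunly: 1.3+0.7+4.5+2.2 = 8.7
Varne–Orton–Wendle–Fenn–Dunly: 1.3+0.7+2.2+1.2 = 5.4
Varne–Orton–Fenn–Dunly: 1.3+6.5+1.2 = 9
The minimum is 5.4 mi via Varne–Orton–Wendle–Fenn–Dunly.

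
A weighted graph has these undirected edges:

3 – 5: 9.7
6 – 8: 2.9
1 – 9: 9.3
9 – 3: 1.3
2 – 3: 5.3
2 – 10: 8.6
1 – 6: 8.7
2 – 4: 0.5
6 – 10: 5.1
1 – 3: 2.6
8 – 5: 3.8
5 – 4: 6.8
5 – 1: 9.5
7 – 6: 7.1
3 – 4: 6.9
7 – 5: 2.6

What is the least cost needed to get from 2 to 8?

11.1

Shortest distances from 2:
2: 0
4: 0.5  (via 2)
3: 5.3  (via 2)
9: 6.6  (via 3)
5: 7.3  (via 4)
1: 7.9  (via 3)
10: 8.6  (via 2)
7: 9.9  (via 5)
8: 11.1  (via 5)
Shortest route: 2–4–5–8 = 11.1.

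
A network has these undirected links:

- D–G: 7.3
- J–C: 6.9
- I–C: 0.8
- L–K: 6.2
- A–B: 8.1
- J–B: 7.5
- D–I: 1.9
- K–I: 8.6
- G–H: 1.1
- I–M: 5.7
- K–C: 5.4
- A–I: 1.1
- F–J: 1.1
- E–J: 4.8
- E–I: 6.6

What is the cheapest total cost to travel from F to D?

10.7

Shortest distances from F:
F: 0
J: 1.1  (via F)
E: 5.9  (via J)
C: 8  (via J)
B: 8.6  (via J)
I: 8.8  (via C)
A: 9.9  (via I)
D: 10.7  (via I)
Shortest route: F → J → C → I → D = 10.7.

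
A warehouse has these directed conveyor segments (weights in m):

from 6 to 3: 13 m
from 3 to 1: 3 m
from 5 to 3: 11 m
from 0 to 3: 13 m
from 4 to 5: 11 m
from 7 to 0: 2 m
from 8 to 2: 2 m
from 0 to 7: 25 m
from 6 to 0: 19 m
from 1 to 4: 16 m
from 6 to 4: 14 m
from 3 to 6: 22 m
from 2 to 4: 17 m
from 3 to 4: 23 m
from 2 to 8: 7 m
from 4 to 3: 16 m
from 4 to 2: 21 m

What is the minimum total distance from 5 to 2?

Candidate routes:
5 → 3 → 6 → 4 → 2: 11+22+14+21 = 68
5 → 3 → 1 → 4 → 2: 11+3+16+21 = 51
5 → 3 → 4 → 2: 11+23+21 = 55
The minimum is 51 m via 5 → 3 → 1 → 4 → 2.

51 m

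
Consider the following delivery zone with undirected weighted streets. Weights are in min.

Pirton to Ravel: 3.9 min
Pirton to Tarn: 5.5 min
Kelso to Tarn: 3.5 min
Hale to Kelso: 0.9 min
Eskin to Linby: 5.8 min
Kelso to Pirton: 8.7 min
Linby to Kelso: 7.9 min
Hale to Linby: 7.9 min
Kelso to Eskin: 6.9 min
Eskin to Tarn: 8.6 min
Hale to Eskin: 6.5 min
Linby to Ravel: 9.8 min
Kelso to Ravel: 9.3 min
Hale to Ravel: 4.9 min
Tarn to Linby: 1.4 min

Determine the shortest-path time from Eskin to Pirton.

Compare a few routes:
Eskin - Tarn - Pirton: 8.6+5.5 = 14.1
Eskin - Linby - Tarn - Pirton: 5.8+1.4+5.5 = 12.7
Cheapest is Eskin - Linby - Tarn - Pirton at 12.7 min.

12.7 min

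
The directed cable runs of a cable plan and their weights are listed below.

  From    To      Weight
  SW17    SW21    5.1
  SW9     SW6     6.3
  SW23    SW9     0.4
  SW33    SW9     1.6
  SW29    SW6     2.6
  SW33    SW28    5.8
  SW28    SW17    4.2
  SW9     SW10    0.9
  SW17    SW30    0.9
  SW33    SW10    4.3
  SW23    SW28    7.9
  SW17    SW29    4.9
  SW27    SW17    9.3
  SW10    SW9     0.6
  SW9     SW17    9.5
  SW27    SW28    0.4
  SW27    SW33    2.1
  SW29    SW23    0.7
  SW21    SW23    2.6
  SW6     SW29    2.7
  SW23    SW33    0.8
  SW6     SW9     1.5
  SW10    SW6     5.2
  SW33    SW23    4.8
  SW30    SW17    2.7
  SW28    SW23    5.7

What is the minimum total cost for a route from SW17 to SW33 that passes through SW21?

8.5

Best SW17 to SW21: SW17 → SW21 costing 5.1
Shortest SW21→SW33: SW21 → SW23 → SW33 = 3.4
Total via SW21: 5.1 + 3.4 = 8.5.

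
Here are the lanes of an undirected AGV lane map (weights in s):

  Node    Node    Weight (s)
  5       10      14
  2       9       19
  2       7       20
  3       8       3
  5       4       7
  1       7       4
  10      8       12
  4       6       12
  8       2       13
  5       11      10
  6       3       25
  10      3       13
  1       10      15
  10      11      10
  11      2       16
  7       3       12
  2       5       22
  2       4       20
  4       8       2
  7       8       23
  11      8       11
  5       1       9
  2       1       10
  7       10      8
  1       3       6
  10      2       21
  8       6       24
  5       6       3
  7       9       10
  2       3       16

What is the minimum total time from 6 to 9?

26 s

Shortest distances from 6:
6: 0
5: 3  (via 6)
4: 10  (via 5)
1: 12  (via 5)
8: 12  (via 4)
11: 13  (via 5)
3: 15  (via 8)
7: 16  (via 1)
10: 17  (via 5)
2: 22  (via 1)
9: 26  (via 7)
Shortest route: 6–5–1–7–9 = 26 s.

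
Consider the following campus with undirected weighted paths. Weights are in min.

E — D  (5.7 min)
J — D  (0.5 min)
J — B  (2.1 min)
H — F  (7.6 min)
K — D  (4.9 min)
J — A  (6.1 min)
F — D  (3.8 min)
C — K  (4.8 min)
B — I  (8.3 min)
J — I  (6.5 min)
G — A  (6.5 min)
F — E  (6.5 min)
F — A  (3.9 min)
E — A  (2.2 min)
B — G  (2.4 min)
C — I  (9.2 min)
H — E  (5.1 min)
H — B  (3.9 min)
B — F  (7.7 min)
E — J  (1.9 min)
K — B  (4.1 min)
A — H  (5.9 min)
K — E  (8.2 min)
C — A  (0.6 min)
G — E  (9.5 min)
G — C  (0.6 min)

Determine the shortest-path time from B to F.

6.4 min

Enumerating some paths:
B → J → D → F: 2.1+0.5+3.8 = 6.4
B → G → C → A → F: 2.4+0.6+0.6+3.9 = 7.5
Cheapest is B → J → D → F at 6.4 min.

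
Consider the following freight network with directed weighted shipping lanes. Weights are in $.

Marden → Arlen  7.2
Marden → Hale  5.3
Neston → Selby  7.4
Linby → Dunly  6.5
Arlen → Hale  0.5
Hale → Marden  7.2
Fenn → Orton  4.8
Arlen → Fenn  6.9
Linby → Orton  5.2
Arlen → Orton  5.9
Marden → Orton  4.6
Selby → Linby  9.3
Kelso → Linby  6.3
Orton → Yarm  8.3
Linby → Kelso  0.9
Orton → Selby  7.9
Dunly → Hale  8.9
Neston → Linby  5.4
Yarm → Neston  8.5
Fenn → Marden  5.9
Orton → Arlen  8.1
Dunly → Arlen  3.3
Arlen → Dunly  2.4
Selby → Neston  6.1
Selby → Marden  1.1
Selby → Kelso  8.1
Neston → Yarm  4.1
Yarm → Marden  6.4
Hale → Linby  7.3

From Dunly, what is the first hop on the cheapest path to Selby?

Candidate routes:
Dunly–Arlen–Hale–Linby–Orton–Selby: 3.3+0.5+7.3+5.2+7.9 = 24.2
Dunly–Arlen–Fenn–Orton–Selby: 3.3+6.9+4.8+7.9 = 22.9
Dunly–Arlen–Hale–Marden–Orton–Selby: 3.3+0.5+7.2+4.6+7.9 = 23.5
Dunly–Arlen–Orton–Selby: 3.3+5.9+7.9 = 17.1
Cheapest is Dunly–Arlen–Orton–Selby at $17.1.
So from Dunly the first move is to Arlen.

Arlen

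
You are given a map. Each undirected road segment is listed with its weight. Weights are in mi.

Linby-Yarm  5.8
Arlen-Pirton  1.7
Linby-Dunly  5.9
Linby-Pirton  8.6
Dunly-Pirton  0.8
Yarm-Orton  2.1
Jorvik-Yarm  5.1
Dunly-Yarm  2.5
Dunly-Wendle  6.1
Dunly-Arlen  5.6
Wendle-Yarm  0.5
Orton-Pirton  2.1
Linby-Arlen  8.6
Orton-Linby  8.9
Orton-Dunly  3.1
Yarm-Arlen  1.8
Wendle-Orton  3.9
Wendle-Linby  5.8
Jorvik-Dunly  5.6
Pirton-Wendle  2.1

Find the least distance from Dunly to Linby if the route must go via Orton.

Best Dunly to Orton: Dunly–Pirton–Orton costing 2.9
Shortest Orton→Linby: Orton–Yarm–Linby = 7.9
Total via Orton: 2.9 + 7.9 = 10.8 mi.

10.8 mi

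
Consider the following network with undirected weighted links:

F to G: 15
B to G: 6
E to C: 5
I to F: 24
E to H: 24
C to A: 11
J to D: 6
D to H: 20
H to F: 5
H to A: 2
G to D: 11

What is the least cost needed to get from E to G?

38

Enumerating some paths:
E–C–A–H–D–G: 5+11+2+20+11 = 49
E–H–F–G: 24+5+15 = 44
E–H–D–G: 24+20+11 = 55
E–C–A–H–F–G: 5+11+2+5+15 = 38
The minimum is 38 via E–C–A–H–F–G.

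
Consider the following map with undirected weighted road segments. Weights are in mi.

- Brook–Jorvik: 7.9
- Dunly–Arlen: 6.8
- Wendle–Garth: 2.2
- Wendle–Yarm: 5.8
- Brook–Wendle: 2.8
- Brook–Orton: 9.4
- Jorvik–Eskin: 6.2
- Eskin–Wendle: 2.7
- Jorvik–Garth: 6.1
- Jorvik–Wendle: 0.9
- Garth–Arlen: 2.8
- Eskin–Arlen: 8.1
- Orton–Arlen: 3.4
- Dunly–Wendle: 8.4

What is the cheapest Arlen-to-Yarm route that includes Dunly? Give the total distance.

21 mi

Best Arlen to Dunly: Arlen–Dunly costing 6.8
Best Dunly to Yarm: Dunly–Wendle–Yarm costing 14.2
Total via Dunly: 6.8 + 14.2 = 21 mi.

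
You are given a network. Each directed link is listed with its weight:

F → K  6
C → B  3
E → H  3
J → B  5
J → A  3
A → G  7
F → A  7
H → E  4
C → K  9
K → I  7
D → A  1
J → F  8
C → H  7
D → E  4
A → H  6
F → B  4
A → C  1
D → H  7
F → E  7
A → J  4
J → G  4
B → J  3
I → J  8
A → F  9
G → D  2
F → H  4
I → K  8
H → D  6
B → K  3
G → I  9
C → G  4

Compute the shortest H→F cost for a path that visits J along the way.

19

Shortest H→J: H–D–A–J = 11
Shortest J→F: J–F = 8
Total via J: 11 + 8 = 19.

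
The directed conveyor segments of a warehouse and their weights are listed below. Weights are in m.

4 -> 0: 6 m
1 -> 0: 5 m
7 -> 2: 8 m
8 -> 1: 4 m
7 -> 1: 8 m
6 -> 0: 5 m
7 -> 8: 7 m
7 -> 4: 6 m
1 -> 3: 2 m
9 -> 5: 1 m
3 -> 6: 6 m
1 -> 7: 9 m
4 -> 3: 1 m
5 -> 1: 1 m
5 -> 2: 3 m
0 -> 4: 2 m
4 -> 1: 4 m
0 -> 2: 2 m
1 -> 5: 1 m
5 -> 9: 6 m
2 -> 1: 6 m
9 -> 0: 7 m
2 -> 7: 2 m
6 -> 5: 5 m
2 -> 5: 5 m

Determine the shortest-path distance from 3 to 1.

12 m

Running Dijkstra from 3:
3: 0
6: 6  (via 3)
0: 11  (via 6)
5: 11  (via 6)
1: 12  (via 5)
Shortest route: 3 → 6 → 5 → 1 = 12 m.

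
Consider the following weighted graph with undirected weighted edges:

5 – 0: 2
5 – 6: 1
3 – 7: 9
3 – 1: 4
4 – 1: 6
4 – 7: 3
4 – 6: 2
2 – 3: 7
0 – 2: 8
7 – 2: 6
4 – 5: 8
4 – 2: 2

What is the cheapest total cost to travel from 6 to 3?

11

Settle nodes by increasing distance from 6:
6: 0
5: 1  (via 6)
4: 2  (via 6)
0: 3  (via 5)
2: 4  (via 4)
7: 5  (via 4)
1: 8  (via 4)
3: 11  (via 2)
Shortest route: 6 → 4 → 2 → 3 = 11.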